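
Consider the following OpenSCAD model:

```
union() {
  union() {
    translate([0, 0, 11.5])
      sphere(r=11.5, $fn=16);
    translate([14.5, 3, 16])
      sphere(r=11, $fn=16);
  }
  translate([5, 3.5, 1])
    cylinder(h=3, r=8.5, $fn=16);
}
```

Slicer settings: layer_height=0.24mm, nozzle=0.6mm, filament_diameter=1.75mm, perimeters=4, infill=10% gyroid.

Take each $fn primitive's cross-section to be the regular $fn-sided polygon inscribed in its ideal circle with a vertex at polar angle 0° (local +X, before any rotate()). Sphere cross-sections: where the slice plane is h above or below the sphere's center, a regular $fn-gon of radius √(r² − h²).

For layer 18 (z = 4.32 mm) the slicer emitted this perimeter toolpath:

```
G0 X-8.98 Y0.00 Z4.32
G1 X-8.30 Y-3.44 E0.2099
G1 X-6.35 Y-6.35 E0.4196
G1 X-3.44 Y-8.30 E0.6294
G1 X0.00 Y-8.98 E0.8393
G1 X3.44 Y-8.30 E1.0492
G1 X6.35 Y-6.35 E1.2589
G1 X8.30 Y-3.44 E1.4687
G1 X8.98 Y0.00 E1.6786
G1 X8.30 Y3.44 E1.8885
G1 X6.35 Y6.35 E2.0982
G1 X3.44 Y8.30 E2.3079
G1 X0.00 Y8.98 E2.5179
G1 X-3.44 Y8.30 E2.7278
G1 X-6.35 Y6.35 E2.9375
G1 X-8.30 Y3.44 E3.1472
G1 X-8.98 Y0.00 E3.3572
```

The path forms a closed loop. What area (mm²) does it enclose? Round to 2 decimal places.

247.01 mm²

Apply the shoelace formula to the sequence of (X, Y) vertices; enclosed area = 247.01 mm².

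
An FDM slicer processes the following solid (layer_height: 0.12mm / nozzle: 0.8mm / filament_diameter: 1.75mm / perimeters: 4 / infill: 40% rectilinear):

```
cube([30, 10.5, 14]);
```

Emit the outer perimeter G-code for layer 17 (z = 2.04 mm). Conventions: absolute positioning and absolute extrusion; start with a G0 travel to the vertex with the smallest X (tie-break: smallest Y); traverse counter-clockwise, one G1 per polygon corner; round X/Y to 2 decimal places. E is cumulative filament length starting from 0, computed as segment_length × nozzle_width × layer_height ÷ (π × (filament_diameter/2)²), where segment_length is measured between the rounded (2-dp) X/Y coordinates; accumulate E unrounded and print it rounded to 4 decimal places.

At z = 2.04 mm: the 30×10.5 cube contributes its full rectangle. The outline is a single polygon with 4 vertices. Extrusion per mm of travel: 0.8 × 0.12 / (π × 0.875²) = 0.039912. Accumulating E over each segment gives final E = 3.2329.

G0 X0.00 Y0.00 Z2.04
G1 X30.00 Y0.00 E1.1974
G1 X30.00 Y10.50 E1.6164
G1 X0.00 Y10.50 E2.8138
G1 X0.00 Y0.00 E3.2329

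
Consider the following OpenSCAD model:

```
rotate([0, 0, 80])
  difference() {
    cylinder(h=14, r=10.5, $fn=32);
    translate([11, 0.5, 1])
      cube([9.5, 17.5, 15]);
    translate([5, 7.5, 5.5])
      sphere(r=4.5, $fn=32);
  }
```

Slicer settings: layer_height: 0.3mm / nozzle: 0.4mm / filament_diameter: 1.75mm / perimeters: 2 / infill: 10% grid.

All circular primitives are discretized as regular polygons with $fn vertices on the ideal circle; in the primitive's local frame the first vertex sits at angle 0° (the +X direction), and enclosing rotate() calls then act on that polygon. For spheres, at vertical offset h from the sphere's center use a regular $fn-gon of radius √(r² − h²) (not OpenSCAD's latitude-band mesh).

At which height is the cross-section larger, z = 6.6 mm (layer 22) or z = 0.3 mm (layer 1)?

Layer 22 (z = 6.6): the r=10.5 cylinder gives a regular 32-gon of circumradius 10.5 (constant along its height) (area = (32/2)·10.500²·sin(360°/32) = 344.14 mm²); the cube at (11, 0.5) (footprint 9.5×17.5) is included at this height (area 166.25 mm²); the r=4.5 sphere at (5, 7.5) slices to a regular 32-gon of circumradius 4.363 (√(r²−h²) with h=1.1 from center) (area = (32/2)·4.363²·sin(360°/32) = 59.43 mm²); Subtracting the remaining from the first: starting from the r=10.5 cylinder (344.14 mm²), the 9.5×17.5 cube at (11, 0.5) misses the remaining region (no effect); the r=4.5 sphere at (5, 7.5) partially overlaps it — only the 39.66 mm² overlap (of its 59.43 mm²) is removed, clipping the outline — area = 304.48 mm²; (rotated 80° about Z; rotation is an isometry so areas/perimeters/island counts are preserved). So its area = 304.48 mm². Layer 1 (z = 0.3): the cylinder: section is a regular 32-gon, circumradius r=10.5 (area = (32/2)·10.500²·sin(360°/32) = 344.14 mm²); the cube at (11, 0.5) is not intersected at this z (z outside [1, 16]); the sphere at (5, 7.5) is absent (|z−center|=5.200 > r=4.5); Taking the first minus the rest: none of the subtracted shapes is present at this height, so the r=10.5 cylinder is unchanged — area = 344.14 mm²; (rotated 80° about Z; rotation is an isometry so areas/perimeters/island counts are preserved). So its area = 344.14 mm². Layer 1 is larger (344.14 vs 304.48 mm²).

layer 1 (z = 0.3 mm)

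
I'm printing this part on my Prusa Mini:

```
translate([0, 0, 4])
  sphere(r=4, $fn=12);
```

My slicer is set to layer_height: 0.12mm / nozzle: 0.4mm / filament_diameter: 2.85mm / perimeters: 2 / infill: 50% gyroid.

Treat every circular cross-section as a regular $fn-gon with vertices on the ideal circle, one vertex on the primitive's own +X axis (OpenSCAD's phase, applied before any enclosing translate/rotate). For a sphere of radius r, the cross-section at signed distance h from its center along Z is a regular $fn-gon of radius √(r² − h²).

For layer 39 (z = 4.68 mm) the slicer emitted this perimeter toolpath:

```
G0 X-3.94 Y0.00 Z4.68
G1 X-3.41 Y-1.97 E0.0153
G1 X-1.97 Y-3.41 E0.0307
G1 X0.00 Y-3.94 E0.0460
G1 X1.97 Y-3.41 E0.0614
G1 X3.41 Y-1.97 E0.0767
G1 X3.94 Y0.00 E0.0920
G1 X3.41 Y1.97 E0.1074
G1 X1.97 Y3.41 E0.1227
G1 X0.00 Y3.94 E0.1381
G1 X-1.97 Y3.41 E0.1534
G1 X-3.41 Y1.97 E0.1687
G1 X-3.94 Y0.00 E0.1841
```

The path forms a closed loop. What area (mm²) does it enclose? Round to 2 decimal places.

46.54 mm²

Apply the shoelace formula to the sequence of (X, Y) vertices; enclosed area = 46.54 mm².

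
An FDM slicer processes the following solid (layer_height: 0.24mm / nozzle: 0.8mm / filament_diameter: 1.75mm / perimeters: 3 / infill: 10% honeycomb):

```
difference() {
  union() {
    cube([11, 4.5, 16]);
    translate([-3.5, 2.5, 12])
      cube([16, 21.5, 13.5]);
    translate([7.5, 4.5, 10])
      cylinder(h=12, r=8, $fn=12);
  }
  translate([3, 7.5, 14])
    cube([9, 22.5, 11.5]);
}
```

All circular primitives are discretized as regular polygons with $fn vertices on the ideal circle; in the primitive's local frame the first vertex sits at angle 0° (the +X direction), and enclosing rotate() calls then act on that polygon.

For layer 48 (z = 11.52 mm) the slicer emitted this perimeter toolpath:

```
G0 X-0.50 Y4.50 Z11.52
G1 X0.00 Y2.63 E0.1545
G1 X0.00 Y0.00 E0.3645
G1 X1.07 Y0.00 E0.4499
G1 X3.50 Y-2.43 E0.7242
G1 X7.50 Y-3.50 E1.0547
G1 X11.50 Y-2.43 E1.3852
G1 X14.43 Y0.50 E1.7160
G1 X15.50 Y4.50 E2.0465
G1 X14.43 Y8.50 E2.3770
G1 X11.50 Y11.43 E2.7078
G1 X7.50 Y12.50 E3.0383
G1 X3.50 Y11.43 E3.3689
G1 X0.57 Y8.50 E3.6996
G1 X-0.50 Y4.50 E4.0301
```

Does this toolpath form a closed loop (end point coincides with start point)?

yes

Start point (G0): (-0.50, 4.50). End point (last G1): the path returns to the start — closed.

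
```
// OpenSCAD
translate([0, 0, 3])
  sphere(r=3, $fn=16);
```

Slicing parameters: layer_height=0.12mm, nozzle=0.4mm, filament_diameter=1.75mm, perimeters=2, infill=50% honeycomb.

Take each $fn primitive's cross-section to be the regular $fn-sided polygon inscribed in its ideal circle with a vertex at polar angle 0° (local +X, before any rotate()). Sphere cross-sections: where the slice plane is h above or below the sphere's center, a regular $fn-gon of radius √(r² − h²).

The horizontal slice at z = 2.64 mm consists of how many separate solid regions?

At z = 2.64 mm: the r=3 sphere contributes a regular 16-gon of circumradius √(3²−0.36²) = 2.978. The result has 1 disconnected region.

1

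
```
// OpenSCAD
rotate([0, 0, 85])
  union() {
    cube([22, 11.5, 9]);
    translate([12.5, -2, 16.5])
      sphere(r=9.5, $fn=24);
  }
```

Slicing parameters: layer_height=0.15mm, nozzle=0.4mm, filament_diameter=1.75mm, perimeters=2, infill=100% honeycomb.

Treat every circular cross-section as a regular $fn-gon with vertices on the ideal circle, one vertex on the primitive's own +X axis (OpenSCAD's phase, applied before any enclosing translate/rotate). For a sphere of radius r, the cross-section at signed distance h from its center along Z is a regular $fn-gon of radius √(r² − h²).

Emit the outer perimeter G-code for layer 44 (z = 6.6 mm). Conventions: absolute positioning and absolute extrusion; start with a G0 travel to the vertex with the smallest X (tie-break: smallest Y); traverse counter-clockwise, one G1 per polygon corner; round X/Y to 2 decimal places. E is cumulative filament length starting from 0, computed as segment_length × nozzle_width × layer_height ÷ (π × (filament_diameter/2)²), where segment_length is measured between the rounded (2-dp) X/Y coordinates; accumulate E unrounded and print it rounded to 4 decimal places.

At z = 6.6 mm: the cube (footprint 22×11.5) is included at this height; the sphere at (12.5, -2) does not reach this height (|z−center|=9.900 > r=9.5); Combining (union): only the 22×11.5 cube is present, so the union is just that shape — 1 connected region; (rotated 85° about Z; rotation is an isometry so areas/perimeters/island counts are preserved). The outline is a single polygon with 4 vertices. Extrusion per mm of travel: 0.4 × 0.15 / (π × 0.875²) = 0.024945. Accumulating E over each segment gives final E = 1.6717.

G0 X-11.46 Y1.00 Z6.60
G1 X0.00 Y0.00 E0.2870
G1 X1.92 Y21.92 E0.8358
G1 X-9.54 Y22.92 E1.1228
G1 X-11.46 Y1.00 E1.6717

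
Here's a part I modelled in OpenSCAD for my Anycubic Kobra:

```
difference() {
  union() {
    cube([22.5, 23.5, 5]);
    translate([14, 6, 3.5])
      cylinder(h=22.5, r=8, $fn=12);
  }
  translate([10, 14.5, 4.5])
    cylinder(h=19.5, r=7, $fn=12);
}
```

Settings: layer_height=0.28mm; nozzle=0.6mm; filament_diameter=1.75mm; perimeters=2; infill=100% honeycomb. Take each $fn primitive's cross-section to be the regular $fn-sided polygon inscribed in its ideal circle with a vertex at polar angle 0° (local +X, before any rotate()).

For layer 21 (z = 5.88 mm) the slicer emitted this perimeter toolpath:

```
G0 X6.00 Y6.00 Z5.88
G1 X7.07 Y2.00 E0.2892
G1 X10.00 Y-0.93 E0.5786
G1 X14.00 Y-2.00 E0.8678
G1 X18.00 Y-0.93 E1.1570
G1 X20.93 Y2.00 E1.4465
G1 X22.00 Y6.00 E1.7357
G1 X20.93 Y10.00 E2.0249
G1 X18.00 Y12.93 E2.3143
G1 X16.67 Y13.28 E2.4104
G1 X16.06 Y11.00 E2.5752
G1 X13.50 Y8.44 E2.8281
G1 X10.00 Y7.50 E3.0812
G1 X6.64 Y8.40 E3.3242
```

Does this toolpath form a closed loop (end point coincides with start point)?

no

Start point (G0): (6.00, 6.00). End point (last G1): the path does not return to the start — open.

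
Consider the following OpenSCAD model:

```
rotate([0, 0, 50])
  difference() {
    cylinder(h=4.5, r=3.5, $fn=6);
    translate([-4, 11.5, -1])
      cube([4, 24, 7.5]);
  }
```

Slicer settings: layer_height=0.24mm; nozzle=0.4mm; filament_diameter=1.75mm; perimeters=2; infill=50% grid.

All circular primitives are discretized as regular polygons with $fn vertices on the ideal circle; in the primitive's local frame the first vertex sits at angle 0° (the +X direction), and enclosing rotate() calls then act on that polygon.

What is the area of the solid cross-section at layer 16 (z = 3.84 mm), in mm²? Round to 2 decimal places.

31.83 mm²

At z = 3.84 mm: the r=3.5 cylinder contributes a regular 6-gon of circumradius 3.5 (area = (6/2)·3.500²·sin(360°/6) = 31.83 mm²); the 4×24 cube at (-4, 11.5) contributes its full rectangle (area 96.00 mm²); Taking the first minus the rest: starting from the r=3.5 cylinder (31.83 mm²), the 4×24 cube at (-4, 11.5) misses the remaining region (no effect) — area = 31.83 mm²; (whole slice rotated 50° about Z — lengths, areas and connectivity unchanged). Overall, the cross-section is a single solid region. Net area = 31.83 mm².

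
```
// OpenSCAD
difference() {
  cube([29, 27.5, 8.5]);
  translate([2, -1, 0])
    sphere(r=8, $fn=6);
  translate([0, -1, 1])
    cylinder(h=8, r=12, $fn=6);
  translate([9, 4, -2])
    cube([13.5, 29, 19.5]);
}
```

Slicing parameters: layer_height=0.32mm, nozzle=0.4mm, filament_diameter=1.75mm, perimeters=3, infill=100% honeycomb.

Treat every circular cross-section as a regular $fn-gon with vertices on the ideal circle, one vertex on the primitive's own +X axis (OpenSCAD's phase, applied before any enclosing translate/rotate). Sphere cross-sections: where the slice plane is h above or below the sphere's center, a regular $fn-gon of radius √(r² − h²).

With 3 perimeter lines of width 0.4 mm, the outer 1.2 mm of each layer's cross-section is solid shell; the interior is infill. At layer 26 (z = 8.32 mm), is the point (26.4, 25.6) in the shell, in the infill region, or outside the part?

infill

At z = 8.32 mm: the cube is present — its section is the full 29×27.5 rectangle; the sphere at (2, -1) does not reach this height (|z−center|=8.320 > r=8); the r=12 cylinder at (0, -1) gives a regular 6-gon of circumradius 12 (constant along its height); the cube at (9, 4) is present — its section is the full 13.5×29 rectangle; Subtracting the remaining from the first: starting from the 29×27.5 cube, the r=12 cylinder at (0, -1) partially overlaps it — only the 81.82 mm² overlap (of its 374.12 mm²) is removed, clipping the outline; the 13.5×29 cube at (9, 4) partially overlaps it — only the 317.24 mm² overlap (of its 391.50 mm²) is removed, clipping the outline — 2 connected regions. Overall, the cross-section has 2 separate islands. The nearest boundary edge runs (22.50, 27.50)→(29.00, 27.50); distance from the point to it = 1.90 mm. (Shell/infill is judged within the island containing the point — the largest one.) The point is inside the cross-section and 1.90 mm from the nearest boundary — more than the 1.2 mm shell width (3 × 0.4), so it's in the infill interior.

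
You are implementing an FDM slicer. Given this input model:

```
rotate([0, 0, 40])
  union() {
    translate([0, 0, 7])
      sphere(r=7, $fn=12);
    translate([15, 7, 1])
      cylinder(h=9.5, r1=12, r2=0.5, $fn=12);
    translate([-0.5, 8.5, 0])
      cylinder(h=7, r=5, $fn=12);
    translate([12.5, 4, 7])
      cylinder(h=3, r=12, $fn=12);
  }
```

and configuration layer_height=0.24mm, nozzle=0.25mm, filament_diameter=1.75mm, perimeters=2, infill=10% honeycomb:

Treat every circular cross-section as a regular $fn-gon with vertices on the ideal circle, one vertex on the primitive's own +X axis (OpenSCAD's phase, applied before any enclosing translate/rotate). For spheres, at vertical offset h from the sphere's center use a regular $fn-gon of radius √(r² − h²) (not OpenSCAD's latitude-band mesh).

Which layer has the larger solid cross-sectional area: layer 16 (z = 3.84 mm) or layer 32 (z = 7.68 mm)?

layer 32 (z = 7.68 mm)

Layer 16 (z = 3.84): the r=7 sphere slices to a regular 12-gon of circumradius 6.246 (√(r²−h²) with h=3.16 from center) (area = (12/2)·6.246²·sin(360°/12) = 117.04 mm²); the cone at (15, 7): at t=0.299 of its height the radius interpolates to r₁+(r₂−r₁)t = 8.562, giving a regular 12-gon of that circumradius (area = (12/2)·8.562²·sin(360°/12) = 219.93 mm²); the r=5 cylinder at (-0.5, 8.5) gives a regular 12-gon of circumradius 5 (constant along its height) (area = (12/2)·5.000²·sin(360°/12) = 75.00 mm²); the cylinder at (12.5, 4) is not intersected at this z (z outside [7, 10]); Taking the union: the regions partially overlap — summed areas 411.97 mm² minus the doubly-counted overlap 11.71 mm² gives 400.27 mm² — area = 400.27 mm²; (rotated 40° about Z; rotation is an isometry so areas/perimeters/island counts are preserved). So its area = 400.27 mm². Layer 32 (z = 7.68): the sphere: section is a regular 12-gon, circumradius = √(r²−h²) = √(7²−0.68²) = 6.967 (area = (12/2)·6.967²·sin(360°/12) = 145.61 mm²); the cone at (15, 7) (r1=12→r2=0.5) has section circumradius 3.914 here — a regular 12-gon (area = (12/2)·3.914²·sin(360°/12) = 45.95 mm²); the cylinder at (-0.5, 8.5) is absent (z outside [0, 7]); the r=12 cylinder at (12.5, 4) contributes a regular 12-gon of circumradius 12 (area = (12/2)·12.000²·sin(360°/12) = 432.00 mm²); Combining (union): the regions partially overlap — summed areas 623.56 mm² minus the doubly-counted overlap 91.99 mm² gives 531.58 mm² — area = 531.58 mm²; (whole slice rotated 40° about Z — lengths, areas and connectivity unchanged). So its area = 531.58 mm². Layer 32 is larger (531.58 vs 400.27 mm²).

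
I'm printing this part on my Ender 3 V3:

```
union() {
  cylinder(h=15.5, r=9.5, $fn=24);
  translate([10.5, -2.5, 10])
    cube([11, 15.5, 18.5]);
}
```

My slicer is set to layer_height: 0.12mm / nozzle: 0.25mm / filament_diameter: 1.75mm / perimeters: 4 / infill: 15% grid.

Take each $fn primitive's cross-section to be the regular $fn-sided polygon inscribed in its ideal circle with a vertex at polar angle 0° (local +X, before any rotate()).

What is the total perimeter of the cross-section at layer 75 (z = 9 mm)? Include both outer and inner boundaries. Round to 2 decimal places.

59.52 mm

At z = 9 mm: the r=9.5 cylinder contributes a regular 24-gon of circumradius 9.5 (perimeter = 2·24·9.500·sin(180°/24) = 59.52 mm); the cube at (10.5, -2.5) does not reach this height (z outside [10, 28.5]); Taking the union: only the r=9.5 cylinder is present, so the union is just that shape — boundary = 59.52 mm. Overall, the cross-section is a single solid region. Total boundary length (outer) = 59.52 mm.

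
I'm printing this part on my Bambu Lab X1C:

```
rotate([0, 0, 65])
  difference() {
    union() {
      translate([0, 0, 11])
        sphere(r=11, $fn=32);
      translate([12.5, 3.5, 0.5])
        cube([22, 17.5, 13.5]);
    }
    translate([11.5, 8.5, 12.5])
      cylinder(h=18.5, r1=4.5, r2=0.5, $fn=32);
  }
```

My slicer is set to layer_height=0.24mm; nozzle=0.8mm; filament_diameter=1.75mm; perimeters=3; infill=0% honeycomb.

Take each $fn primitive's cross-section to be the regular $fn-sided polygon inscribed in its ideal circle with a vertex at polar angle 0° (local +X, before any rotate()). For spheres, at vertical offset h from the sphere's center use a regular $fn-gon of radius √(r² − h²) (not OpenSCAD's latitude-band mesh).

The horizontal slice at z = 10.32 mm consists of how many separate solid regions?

2

At z = 10.32 mm: the r=11 sphere contributes a regular 32-gon of circumradius √(11²−0.68²) = 10.979; the cube at (12.5, 3.5) is present — its section is the full 22×17.5 rectangle; Combining (union): the 2 present regions are separate (no shared area or edge), so areas and boundary lengths simply add and each stays a separate island — 2 connected regions; the cone at (11.5, 8.5) is absent (z outside [12.5, 31]); Taking the first minus the rest: none of the subtracted shapes is present at this height, so that combined region is unchanged — 2 connected regions; (rotated 65° about Z; rotation is an isometry so areas/perimeters/island counts are preserved). The result has 2 disconnected regions.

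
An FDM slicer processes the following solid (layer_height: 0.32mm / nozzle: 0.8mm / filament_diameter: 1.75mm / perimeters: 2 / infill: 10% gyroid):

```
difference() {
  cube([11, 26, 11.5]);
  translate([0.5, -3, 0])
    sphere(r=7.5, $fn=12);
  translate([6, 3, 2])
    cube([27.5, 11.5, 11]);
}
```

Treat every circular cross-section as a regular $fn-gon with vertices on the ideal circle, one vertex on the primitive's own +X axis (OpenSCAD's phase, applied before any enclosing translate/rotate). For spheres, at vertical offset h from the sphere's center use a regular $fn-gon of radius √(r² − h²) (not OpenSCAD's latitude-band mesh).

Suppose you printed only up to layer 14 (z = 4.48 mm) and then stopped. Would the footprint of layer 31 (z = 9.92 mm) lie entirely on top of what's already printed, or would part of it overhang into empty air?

Compare the two slices. At z = 4.48: the cube (footprint 11×26) is included at this height (area 286.00 mm²); the r=7.5 sphere at (0.5, -3) contributes a regular 12-gon of circumradius √(7.5²−4.48²) = 6.015 (area = (12/2)·6.015²·sin(360°/12) = 108.54 mm²); the 27.5×11.5 cube at (6, 3) contributes its full rectangle (area 316.25 mm²); Taking the first minus the rest: starting from the 11×26 cube (286.00 mm²), the r=7.5 sphere at (0.5, -3) partially overlaps it — only the 11.77 mm² overlap (of its 108.54 mm²) is removed, clipping the outline; the 27.5×11.5 cube at (6, 3) partially overlaps it — only the 57.50 mm² overlap (of its 316.25 mm²) is removed, clipping the outline — area = 216.73 mm². At z = 9.92: the cube is present — its section is the full 11×26 rectangle (area 286.00 mm²); the sphere at (0.5, -3) does not reach this height (|z−center|=9.920 > r=7.5); the cube at (6, 3) (footprint 27.5×11.5) is included at this height (area 316.25 mm²); Taking the first minus the rest: starting from the 11×26 cube (286.00 mm²), the 27.5×11.5 cube at (6, 3) partially overlaps it — only the 57.50 mm² overlap (of its 316.25 mm²) is removed, clipping the outline — area = 228.50 mm². Checking containment: at z = 9.92 the cross-section extends beyond the z = 4.48 cross-section by about 11.77 mm².

part overhangs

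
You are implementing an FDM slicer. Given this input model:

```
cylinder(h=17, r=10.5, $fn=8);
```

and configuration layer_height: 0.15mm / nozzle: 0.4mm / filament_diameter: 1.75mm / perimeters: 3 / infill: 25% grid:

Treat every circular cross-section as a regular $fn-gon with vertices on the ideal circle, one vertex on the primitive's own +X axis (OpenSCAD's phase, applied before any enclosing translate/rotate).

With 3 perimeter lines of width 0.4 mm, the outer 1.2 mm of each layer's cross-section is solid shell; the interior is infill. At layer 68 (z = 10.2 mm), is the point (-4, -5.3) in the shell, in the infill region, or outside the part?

At z = 10.2 mm: the r=10.5 cylinder contributes a regular 8-gon of circumradius 10.5. Overall, the cross-section is a single solid region. The nearest boundary edge runs (-7.42, -7.42)→(-0.00, -10.50); distance from the point to it = 3.27 mm. The point is inside the cross-section and 3.27 mm from the nearest boundary — more than the 1.2 mm shell width (3 × 0.4), so it's in the infill interior.

infill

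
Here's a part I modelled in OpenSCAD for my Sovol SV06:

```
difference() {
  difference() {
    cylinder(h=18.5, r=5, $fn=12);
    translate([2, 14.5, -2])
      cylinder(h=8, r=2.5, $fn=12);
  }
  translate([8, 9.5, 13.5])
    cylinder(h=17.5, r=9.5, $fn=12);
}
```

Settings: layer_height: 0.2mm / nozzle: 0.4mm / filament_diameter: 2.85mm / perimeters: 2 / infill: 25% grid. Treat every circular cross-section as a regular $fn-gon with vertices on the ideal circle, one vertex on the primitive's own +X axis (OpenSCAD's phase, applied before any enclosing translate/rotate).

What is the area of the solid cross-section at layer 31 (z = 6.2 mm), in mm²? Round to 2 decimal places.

At z = 6.2 mm: the r=5 cylinder gives a regular 12-gon of circumradius 5 (constant along its height) (area = (12/2)·5.000²·sin(360°/12) = 75.00 mm²); the cylinder at (2, 14.5) is not intersected at this z (z outside [-2, 6]); After the difference (first − rest): none of the subtracted shapes is present at this height, so the r=5 cylinder is unchanged — area = 75.00 mm²; the cylinder at (8, 9.5) is not intersected at this z (z outside [13.5, 31]); After the difference (first − rest): none of the subtracted shapes is present at this height, so the result so far is unchanged — area = 75.00 mm². Overall, the cross-section is a single solid region. Net area = 75.00 mm².

75.00 mm²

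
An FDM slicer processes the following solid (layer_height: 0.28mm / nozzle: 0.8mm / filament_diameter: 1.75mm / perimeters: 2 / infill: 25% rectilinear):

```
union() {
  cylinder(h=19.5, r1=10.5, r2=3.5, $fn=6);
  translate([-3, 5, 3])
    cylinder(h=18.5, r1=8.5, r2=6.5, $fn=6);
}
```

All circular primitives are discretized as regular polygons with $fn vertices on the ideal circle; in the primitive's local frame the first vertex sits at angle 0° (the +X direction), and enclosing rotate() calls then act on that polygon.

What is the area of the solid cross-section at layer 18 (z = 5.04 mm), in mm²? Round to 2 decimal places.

At z = 5.04 mm: the cone (r1=10.5→r2=3.5) has section circumradius 8.691 here — a regular 6-gon (area = (6/2)·8.691²·sin(360°/6) = 196.23 mm²); the cone at (-3, 5) contributes a regular 6-gon of circumradius 8.279 (interpolated between r1=8.5 and r2=6.5 at t=0.110) (area = (6/2)·8.279²·sin(360°/6) = 178.10 mm²); Merging all regions: the regions partially overlap — summed areas 374.33 mm² minus the doubly-counted overlap 100.38 mm² gives 273.95 mm² — area = 273.95 mm². Overall, the cross-section is a single solid region. Net area = 273.95 mm².

273.95 mm²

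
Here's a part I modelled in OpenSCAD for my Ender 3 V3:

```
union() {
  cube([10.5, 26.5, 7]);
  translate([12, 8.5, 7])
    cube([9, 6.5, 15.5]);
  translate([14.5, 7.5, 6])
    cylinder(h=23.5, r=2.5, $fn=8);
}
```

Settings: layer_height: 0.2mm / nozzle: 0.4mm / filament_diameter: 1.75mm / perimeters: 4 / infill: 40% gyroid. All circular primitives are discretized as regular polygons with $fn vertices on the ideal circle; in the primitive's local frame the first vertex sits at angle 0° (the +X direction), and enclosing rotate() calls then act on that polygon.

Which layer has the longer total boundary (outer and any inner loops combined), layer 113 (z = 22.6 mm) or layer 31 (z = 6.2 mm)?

Layer 113 (z = 22.6): the cube is not intersected at this z (z outside [0, 7]); the cube at (12, 8.5) is not intersected at this z (z outside [7, 22.5]); the r=2.5 cylinder at (14.5, 7.5) gives a regular 8-gon of circumradius 2.5 (constant along its height) (perimeter = 2·8·2.500·sin(180°/8) = 15.31 mm); Combining (union): only the r=2.5 cylinder at (14.5, 7.5) is present, so the union is just that shape — boundary = 15.31 mm. So its perimeter = 15.31 mm. Layer 31 (z = 6.2): the cube (footprint 10.5×26.5) is included at this height (perimeter 74.00 mm); the cube at (12, 8.5) does not reach this height (z outside [7, 22.5]); the r=2.5 cylinder at (14.5, 7.5) contributes a regular 8-gon of circumradius 2.5 (perimeter = 2·8·2.500·sin(180°/8) = 15.31 mm); Taking the union: the 2 present regions are separate (no shared area or edge), so areas and boundary lengths simply add and each stays a separate island — boundary = 89.31 mm. So its perimeter = 89.31 mm. Layer 31 is larger (89.31 vs 15.31 mm).

layer 31 (z = 6.2 mm)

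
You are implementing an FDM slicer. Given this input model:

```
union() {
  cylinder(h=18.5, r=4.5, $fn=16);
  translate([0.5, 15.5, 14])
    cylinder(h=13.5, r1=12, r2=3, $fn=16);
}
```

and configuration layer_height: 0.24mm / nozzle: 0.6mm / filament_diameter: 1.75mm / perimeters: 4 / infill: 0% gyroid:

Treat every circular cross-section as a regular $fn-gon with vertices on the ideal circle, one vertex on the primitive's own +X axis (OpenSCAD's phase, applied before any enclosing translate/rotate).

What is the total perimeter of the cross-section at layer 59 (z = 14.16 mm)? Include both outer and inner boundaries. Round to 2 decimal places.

94.25 mm

At z = 14.16 mm: the r=4.5 cylinder gives a regular 16-gon of circumradius 4.5 (constant along its height) (perimeter = 2·16·4.500·sin(180°/16) = 28.09 mm); the cone at (0.5, 15.5) contributes a regular 16-gon of circumradius 11.893 (interpolated between r1=12 and r2=3 at t=0.012) (perimeter = 2·16·11.893·sin(180°/16) = 74.25 mm); Combining (union): the regions partially overlap (shared area 1.91 mm²), so the edge portions inside another operand are dropped and the merged outline is re-measured after clipping — boundary = 94.25 mm. Overall, the cross-section is a single solid region. Total boundary length (outer) = 94.25 mm.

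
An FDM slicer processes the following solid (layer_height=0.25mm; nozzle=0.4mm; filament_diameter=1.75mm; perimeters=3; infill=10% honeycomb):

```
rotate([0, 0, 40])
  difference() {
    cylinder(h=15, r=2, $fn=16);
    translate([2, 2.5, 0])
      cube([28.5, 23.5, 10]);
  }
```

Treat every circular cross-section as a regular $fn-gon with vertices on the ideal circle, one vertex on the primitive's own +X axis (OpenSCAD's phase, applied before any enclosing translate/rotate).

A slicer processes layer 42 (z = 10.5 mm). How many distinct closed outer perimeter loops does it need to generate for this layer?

1

At z = 10.5 mm: the cylinder: section is a regular 16-gon, circumradius r=2; the cube at (2, 2.5) is not intersected at this z (z outside [0, 10]); Taking the first minus the rest: none of the subtracted shapes is present at this height, so the r=2 cylinder is unchanged — 1 connected region; (rotated 40° about Z; rotation is an isometry so areas/perimeters/island counts are preserved). The result has 1 disconnected region.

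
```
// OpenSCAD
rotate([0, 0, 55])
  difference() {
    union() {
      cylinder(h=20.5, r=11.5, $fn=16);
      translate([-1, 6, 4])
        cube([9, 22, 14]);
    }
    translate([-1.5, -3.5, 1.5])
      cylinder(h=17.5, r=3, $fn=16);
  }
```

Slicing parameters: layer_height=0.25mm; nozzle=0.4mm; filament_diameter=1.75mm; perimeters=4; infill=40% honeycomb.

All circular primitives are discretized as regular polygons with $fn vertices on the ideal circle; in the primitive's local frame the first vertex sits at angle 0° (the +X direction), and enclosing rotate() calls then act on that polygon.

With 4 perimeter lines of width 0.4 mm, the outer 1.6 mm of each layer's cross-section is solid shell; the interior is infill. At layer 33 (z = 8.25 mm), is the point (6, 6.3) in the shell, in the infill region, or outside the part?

At z = 8.25 mm: the r=11.5 cylinder gives a regular 16-gon of circumradius 11.5 (constant along its height); the 9×22 cube at (-1, 6) contributes its full rectangle; Combining (union): the regions partially overlap (shared area 40.00 mm²), so overlapping operands fuse into one piece — 1 connected region; the r=3 cylinder at (-1.5, -3.5) gives a regular 16-gon of circumradius 3 (constant along its height); Subtracting the remaining from the first: starting from the result so far, the r=3 cylinder at (-1.5, -3.5) lies wholly inside it (removes its full 27.55 mm² and its 18.73 mm outline becomes a hole wall) — 1 connected region with 1 hole; (rotated 55° about Z; rotation is an isometry so areas/perimeters/island counts are preserved). Overall, the cross-section is one region with 1 hole. Undo the 55° rotation: the query point maps to (8.602, -1.301) in the un-rotated model frame. The nearest boundary edge runs (11.50, 0.00)→(10.62, -4.40); distance from the point to it = 2.59 mm. The point is inside the cross-section and 2.59 mm from the nearest boundary — more than the 1.6 mm shell width (4 × 0.4), so it's in the infill interior.

infill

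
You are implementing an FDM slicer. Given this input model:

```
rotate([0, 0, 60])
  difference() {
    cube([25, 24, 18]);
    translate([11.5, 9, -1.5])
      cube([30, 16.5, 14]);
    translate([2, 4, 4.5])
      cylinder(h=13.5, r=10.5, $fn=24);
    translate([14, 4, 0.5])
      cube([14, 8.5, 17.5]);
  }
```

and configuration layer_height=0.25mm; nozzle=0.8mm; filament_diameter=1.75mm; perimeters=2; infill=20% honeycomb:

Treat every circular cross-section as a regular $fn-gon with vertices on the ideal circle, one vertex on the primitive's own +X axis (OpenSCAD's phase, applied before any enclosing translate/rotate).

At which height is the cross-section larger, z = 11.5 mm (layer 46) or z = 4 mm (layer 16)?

Layer 46 (z = 11.5): the cube is present — its section is the full 25×24 rectangle (area 600.00 mm²); the cube at (11.5, 9) (footprint 30×16.5) is included at this height (area 495.00 mm²); the cylinder at (2, 4): section is a regular 24-gon, circumradius r=10.5 (area = (24/2)·10.500²·sin(360°/24) = 342.42 mm²); the 14×8.5 cube at (14, 4) contributes its full rectangle (area 119.00 mm²); After the difference (first − rest): starting from the 25×24 cube (600.00 mm²), the 30×16.5 cube at (11.5, 9) partially overlaps it — only the 202.50 mm² overlap (of its 495.00 mm²) is removed, clipping the outline; the r=10.5 cylinder at (2, 4) partially overlaps it — only the 155.06 mm² overlap (of its 342.42 mm²) is removed, clipping the outline; the 14×8.5 cube at (14, 4) partially overlaps it — only the 55.00 mm² overlap (of its 119.00 mm²) is removed, clipping the outline — area = 187.44 mm²; (whole slice rotated 60° about Z — lengths, areas and connectivity unchanged). So its area = 187.44 mm². Layer 16 (z = 4): the cube (footprint 25×24) is included at this height (area 600.00 mm²); the cube at (11.5, 9) (footprint 30×16.5) is included at this height (area 495.00 mm²); the cylinder at (2, 4) is absent (z outside [4.5, 18]); the cube at (14, 4) is present — its section is the full 14×8.5 rectangle (area 119.00 mm²); Taking the first minus the rest: starting from the 25×24 cube (600.00 mm²), the 30×16.5 cube at (11.5, 9) partially overlaps it — only the 202.50 mm² overlap (of its 495.00 mm²) is removed, clipping the outline; the 14×8.5 cube at (14, 4) partially overlaps it — only the 55.00 mm² overlap (of its 119.00 mm²) is removed, clipping the outline — area = 342.50 mm²; (whole slice rotated 60° about Z — lengths, areas and connectivity unchanged). So its area = 342.50 mm². Layer 16 is larger (342.50 vs 187.44 mm²).

layer 16 (z = 4 mm)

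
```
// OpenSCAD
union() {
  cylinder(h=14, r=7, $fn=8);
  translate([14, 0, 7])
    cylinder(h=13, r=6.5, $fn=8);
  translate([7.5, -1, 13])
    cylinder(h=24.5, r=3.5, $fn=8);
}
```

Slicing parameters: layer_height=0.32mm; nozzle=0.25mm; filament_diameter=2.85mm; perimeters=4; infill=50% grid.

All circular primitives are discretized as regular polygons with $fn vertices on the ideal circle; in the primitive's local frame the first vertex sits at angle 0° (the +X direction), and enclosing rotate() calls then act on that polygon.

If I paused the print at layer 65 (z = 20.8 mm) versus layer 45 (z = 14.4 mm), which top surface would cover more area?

Layer 65 (z = 20.8): the cylinder is not intersected at this z (z outside [0, 14]); the cylinder at (14, 0) is absent (z outside [7, 20]); the r=3.5 cylinder at (7.5, -1) contributes a regular 8-gon of circumradius 3.5 (area = (8/2)·3.500²·sin(360°/8) = 34.65 mm²); Taking the union: only the r=3.5 cylinder at (7.5, -1) is present, so the union is just that shape — area = 34.65 mm². So its area = 34.65 mm². Layer 45 (z = 14.4): the cylinder does not reach this height (z outside [0, 14]); the r=6.5 cylinder at (14, 0) gives a regular 8-gon of circumradius 6.5 (constant along its height) (area = (8/2)·6.500²·sin(360°/8) = 119.50 mm²); the r=3.5 cylinder at (7.5, -1) contributes a regular 8-gon of circumradius 3.5 (area = (8/2)·3.500²·sin(360°/8) = 34.65 mm²); Taking the union: the regions partially overlap — summed areas 154.15 mm² minus the doubly-counted overlap 12.64 mm² gives 141.51 mm² — area = 141.51 mm². So its area = 141.51 mm². Layer 45 is larger (141.51 vs 34.65 mm²).

layer 45 (z = 14.4 mm)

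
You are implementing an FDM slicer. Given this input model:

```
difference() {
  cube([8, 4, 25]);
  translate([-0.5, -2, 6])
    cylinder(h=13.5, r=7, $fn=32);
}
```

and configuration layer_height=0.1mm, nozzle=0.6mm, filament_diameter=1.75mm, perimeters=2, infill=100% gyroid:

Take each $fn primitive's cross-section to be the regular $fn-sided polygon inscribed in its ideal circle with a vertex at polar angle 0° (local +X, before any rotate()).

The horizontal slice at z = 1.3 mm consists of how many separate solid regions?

At z = 1.3 mm: the 8×4 cube contributes its full rectangle; the cylinder at (-0.5, -2) is absent (z outside [6, 19.5]); After the difference (first − rest): none of the subtracted shapes is present at this height, so the 8×4 cube is unchanged — 1 connected region. The result has 1 disconnected region.

1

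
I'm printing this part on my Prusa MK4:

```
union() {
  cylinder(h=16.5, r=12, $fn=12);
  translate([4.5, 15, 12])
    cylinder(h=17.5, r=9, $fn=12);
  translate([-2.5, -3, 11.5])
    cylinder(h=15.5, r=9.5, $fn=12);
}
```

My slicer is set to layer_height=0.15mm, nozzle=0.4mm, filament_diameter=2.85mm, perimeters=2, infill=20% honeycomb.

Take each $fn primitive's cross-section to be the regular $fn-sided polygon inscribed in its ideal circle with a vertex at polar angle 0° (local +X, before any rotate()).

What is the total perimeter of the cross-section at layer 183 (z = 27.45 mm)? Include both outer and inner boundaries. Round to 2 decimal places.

At z = 27.45 mm: the cylinder is absent (z outside [0, 16.5]); the cylinder at (4.5, 15): section is a regular 12-gon, circumradius r=9 (perimeter = 2·12·9.000·sin(180°/12) = 55.90 mm); the cylinder at (-2.5, -3) does not reach this height (z outside [11.5, 27]); Taking the union: only the r=9 cylinder at (4.5, 15) is present, so the union is just that shape — boundary = 55.90 mm. Overall, the cross-section is a single solid region. Total boundary length (outer) = 55.90 mm.

55.90 mm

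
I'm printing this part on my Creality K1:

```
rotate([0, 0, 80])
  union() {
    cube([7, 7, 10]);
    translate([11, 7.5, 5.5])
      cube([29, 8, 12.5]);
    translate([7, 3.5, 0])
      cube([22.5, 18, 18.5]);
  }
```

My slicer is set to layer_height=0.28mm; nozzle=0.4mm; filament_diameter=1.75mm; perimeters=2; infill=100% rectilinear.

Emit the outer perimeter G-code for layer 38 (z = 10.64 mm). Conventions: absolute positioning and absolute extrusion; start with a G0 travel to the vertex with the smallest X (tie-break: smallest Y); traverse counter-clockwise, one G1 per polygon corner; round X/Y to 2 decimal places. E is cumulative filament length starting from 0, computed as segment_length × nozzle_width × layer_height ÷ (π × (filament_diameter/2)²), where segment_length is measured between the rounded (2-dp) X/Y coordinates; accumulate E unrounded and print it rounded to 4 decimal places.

G0 X-19.96 Y10.63 Z10.64
G1 X-2.23 Y7.50 E0.8383
G1 X1.68 Y29.66 E1.8862
G1 X-2.26 Y30.35 E2.0724
G1 X-0.44 Y40.69 E2.5613
G1 X-8.32 Y42.08 E2.9339
G1 X-10.14 Y31.74 E3.4227
G1 X-16.05 Y32.79 E3.7023
G1 X-19.96 Y10.63 E4.7501

At z = 10.64 mm: the cube does not reach this height (z outside [0, 10]); the cube at (11, 7.5) is present — its section is the full 29×8 rectangle; the cube at (7, 3.5) (footprint 22.5×18) is included at this height; Combining (union): the regions partially overlap (shared area 148.00 mm²), so overlapping operands fuse into one piece — 1 connected region; (whole slice rotated 80° about Z — lengths, areas and connectivity unchanged). The outline is a single polygon with 8 vertices. Extrusion per mm of travel: 0.4 × 0.28 / (π × 0.875²) = 0.046564. Accumulating E over each segment gives final E = 4.7501.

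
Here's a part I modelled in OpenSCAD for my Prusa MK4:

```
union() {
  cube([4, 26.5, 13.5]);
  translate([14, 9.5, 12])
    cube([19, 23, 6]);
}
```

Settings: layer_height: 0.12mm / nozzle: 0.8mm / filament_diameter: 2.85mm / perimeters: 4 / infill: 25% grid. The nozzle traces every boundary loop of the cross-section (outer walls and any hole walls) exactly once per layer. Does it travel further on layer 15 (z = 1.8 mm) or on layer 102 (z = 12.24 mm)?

Layer 15 (z = 1.8): the cube (footprint 4×26.5) is included at this height (perimeter 61.00 mm); the cube at (14, 9.5) does not reach this height (z outside [12, 18]); Taking the union: only the 4×26.5 cube is present, so the union is just that shape — boundary = 61.00 mm. So its perimeter = 61.00 mm. Layer 102 (z = 12.24): the cube is present — its section is the full 4×26.5 rectangle (perimeter 61.00 mm); the cube at (14, 9.5) is present — its section is the full 19×23 rectangle (perimeter 84.00 mm); Combining (union): the 2 present regions are separate (no shared area or edge), so areas and boundary lengths simply add and each stays a separate island — boundary = 145.00 mm. So its perimeter = 145.00 mm. Layer 102 is larger (145.00 vs 61.00 mm).

layer 102 (z = 12.24 mm)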